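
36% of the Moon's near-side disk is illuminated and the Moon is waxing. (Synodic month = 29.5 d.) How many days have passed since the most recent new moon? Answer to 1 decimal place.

6.0 days

Invert f = (1 − cos θ)/2 to get cos θ = 1 − 2(0.36) = 0.280, hence θ₀ = arccos 0.280 = 73.7°.
Waxing ⇒ before full, so θ = 73.7°.
That fraction of the synodic month is 73.7/360 × 29.5 d ≈ 6.04 d.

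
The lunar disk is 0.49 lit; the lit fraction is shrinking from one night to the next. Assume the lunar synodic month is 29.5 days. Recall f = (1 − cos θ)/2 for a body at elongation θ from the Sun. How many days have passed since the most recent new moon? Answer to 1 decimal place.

22.2 days

cos θ = 1 − 2f = 0.020, giving a principal value of 88.9°.
Since the Moon is past full (waning), take the reflex angle: θ = 360° − 88.9° = 271.1°.
That fraction of the synodic month is 271.1/360 × 29.5 d ≈ 22.22 d.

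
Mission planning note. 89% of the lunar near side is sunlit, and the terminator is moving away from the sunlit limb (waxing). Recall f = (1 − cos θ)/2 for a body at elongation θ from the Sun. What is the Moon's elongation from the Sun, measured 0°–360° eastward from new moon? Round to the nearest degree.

Invert f = (1 − cos θ)/2 to get cos θ = 1 − 2(0.89) = -0.780, hence θ₀ = arccos -0.780 = 141.3°.
Waxing ⇒ before full, so θ = 141.3°.

141°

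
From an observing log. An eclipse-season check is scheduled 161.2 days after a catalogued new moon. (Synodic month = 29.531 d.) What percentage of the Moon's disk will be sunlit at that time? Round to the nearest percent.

98%

Reduce mod P: 161.2 − 5×29.531 = 13.54 d into the current lunation.
Elongation θ = 360° × 13.54/29.531 ≈ 165.1°.
cos 165.1° = (-0.966), so f = (1 − (-0.966))/2 = 0.983, so 98%.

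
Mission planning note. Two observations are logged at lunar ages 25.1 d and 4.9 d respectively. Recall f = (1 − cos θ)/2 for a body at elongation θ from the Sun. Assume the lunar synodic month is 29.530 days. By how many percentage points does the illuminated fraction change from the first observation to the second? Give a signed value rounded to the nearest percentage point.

+4 percentage points

First observation: θ = 360°·25.1/29.530 = 306.0°, so f = 0.206.
Second observation: θ = 59.7°, f = 0.248.
Δf = 0.248 − 0.206 = +0.042, i.e. +4 pp.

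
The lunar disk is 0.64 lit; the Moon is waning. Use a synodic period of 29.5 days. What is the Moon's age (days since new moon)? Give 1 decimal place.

20.8 days

Invert f = (1 − cos θ)/2 to get cos θ = 1 − 2(0.64) = -0.280, hence θ₀ = arccos -0.280 = 106.3°.
A waning Moon lies in 180°–360°, so θ = 360° − 106.3° = 253.7°.
That fraction of the synodic month is 253.7/360 × 29.5 d ≈ 20.79 d.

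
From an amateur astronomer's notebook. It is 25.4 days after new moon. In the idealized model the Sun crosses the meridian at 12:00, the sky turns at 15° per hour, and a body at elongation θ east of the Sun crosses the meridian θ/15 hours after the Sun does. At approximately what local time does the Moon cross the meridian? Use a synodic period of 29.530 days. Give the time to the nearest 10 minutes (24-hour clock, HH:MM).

Elongation θ = 360° × 25.4/29.530 ≈ 309.7°.
At 15° of sky rotation per hour, 309.7° corresponds to a 20.64 h lag.
12:00 + 20.643 h ≈ 08:39 → 08:40 to the nearest ten minutes.

08:40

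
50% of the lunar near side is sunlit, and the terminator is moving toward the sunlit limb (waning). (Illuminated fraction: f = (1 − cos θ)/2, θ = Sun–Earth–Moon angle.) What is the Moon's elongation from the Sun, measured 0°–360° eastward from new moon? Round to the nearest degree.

270°

cos θ = 1 − 2f = 0.000, giving a principal value of 90.0°.
Waning ⇒ past full, so θ = 360° − 90.0° = 270.0°.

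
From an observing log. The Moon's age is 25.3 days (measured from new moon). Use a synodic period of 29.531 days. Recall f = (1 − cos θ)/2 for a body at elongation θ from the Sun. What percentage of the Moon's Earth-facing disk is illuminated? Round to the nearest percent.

The Moon has covered 25.3/29.531 of its cycle, so θ ≈ 360° × 25.3/29.531 = 308.4°.
With cos θ = 0.621, the lit fraction is (1 − 0.621)/2 ≈ 0.189, so 19%.

19%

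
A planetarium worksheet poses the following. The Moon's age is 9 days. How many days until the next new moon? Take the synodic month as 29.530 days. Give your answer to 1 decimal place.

20.5 days

The next new moon completes the synodic month: 29.530 − 9 = 20.530 days.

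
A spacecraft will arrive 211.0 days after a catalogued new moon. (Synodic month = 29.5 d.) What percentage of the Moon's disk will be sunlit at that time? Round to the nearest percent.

21%

211.0 d spans 7 complete synodic months (7 × 29.5 = 206.50 d) plus 4.50 d.
The Moon has covered 4.50/29.5 of its cycle, so θ ≈ 360° × 4.50/29.5 = 54.9°.
Illuminated fraction = (1 − cos 54.9°)/2 = (1 − 0.575)/2 ≈ 0.213, so 21%.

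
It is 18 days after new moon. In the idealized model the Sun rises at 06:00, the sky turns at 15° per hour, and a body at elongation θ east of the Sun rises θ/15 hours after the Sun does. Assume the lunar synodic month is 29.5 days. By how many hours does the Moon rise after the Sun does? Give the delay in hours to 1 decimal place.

Elongation θ = 360° × 18/29.5 ≈ 219.7°.
Delay after the Sun = 219.7° / (15°/h) ≈ 14.64 h.
So the Moon rises 14.64 h after the Sun.

14.6 h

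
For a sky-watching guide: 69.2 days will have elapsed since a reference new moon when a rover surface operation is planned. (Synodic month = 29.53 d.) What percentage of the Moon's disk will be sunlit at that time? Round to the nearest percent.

69.2/29.53 = 2.343 lunations, so 2 complete cycles and 10.14 d into the next.
The Moon has covered 10.14/29.53 of its cycle, so θ ≈ 360° × 10.14/29.53 = 123.6°.
cos 123.6° = (-0.554), so f = (1 − (-0.554))/2 = 0.777, so 78%.

78%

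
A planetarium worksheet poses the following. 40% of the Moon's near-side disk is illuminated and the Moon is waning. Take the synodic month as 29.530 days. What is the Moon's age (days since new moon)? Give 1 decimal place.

23.1 days

Invert f = (1 − cos θ)/2 to get cos θ = 1 − 2(0.40) = 0.200, hence θ₀ = arccos 0.200 = 78.5°.
Since the Moon is past full (waning), take the reflex angle: θ = 360° − 78.5° = 281.5°.
At 360°/29.530 d per day, 281.5° corresponds to 23.09 days.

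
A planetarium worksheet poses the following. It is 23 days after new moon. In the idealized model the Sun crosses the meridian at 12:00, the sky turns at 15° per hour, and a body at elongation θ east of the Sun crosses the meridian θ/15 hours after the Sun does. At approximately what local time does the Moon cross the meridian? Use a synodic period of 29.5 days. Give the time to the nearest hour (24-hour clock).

07:00

The Moon has covered 23/29.5 of its cycle, so θ ≈ 360° × 23/29.5 = 280.7°.
At 15° of sky rotation per hour, 280.7° corresponds to a 18.71 h lag.
12:00 + 18.71 h ≈ 06:43 → 07:00 to the nearest hour.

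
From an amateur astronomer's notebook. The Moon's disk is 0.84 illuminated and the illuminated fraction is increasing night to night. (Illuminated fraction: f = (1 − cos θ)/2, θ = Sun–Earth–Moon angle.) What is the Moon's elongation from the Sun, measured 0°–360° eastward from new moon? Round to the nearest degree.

133°

From f = (1 − cos θ)/2: cos θ = 1 − 2×0.84 = -0.680; arccos → 132.8°.
Waxing ⇒ before full, so θ = 132.8°.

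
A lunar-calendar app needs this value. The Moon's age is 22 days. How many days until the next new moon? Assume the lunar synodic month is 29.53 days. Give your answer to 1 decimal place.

7.5 days

One full lunation from the last new moon is 29.53 d; remaining = 29.53 − 22 = 7.530 d.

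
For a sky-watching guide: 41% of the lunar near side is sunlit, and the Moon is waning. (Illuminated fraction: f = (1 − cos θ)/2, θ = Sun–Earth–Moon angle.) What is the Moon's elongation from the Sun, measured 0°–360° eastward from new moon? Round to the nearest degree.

From f = (1 − cos θ)/2: cos θ = 1 − 2×0.41 = 0.180; arccos → 79.6°.
A waning Moon lies in 180°–360°, so θ = 360° − 79.6° = 280.4°.

280°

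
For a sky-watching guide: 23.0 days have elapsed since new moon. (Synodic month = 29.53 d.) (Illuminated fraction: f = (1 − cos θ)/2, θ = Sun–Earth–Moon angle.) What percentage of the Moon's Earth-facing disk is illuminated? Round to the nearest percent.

41%

Elongation θ = 360° × 23.0/29.53 ≈ 280.4°.
With cos θ = 0.180, the lit fraction is (1 − 0.180)/2 ≈ 0.410, so 41%.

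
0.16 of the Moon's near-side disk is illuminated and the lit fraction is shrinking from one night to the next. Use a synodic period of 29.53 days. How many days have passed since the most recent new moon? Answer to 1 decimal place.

Invert f = (1 − cos θ)/2 to get cos θ = 1 − 2(0.16) = 0.680, hence θ₀ = arccos 0.680 = 47.2°.
Waning ⇒ past full, so θ = 360° − 47.2° = 312.8°.
Age = 29.53 × 312.8°/360° ≈ 25.66 days.

25.7 days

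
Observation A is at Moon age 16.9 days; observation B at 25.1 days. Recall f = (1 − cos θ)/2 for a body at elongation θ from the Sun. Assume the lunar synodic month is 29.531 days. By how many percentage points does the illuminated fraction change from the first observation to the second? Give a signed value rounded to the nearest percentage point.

-74 percentage points

θ₁ = 360° × 16.9/29.531 = 206.0°, f₁ = (1 − cos θ₁)/2 = 0.949.
θ₂ = 360° × 25.1/29.531 = 306.0°, f₂ = (1 − cos θ₂)/2 = 0.206.
Change = f₂ − f₁ = -0.743 → -74 percentage points.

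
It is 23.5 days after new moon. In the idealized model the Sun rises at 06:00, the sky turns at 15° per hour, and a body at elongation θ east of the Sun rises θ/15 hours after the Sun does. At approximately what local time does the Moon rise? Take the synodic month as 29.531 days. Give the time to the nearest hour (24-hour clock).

01:00

The Moon has covered 23.5/29.531 of its cycle, so θ ≈ 360° × 23.5/29.531 = 286.5°.
Delay after the Sun = 286.5° / (15°/h) ≈ 19.10 h.
06:00 + 19.10 h ≈ 01:06 → 01:00 to the nearest hour.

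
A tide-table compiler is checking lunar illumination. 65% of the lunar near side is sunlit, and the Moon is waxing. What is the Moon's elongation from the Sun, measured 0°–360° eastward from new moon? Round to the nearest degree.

From f = (1 − cos θ)/2: cos θ = 1 − 2×0.65 = -0.300; arccos → 107.5°.
Before full moon the principal value applies: θ = 107.5°.

107°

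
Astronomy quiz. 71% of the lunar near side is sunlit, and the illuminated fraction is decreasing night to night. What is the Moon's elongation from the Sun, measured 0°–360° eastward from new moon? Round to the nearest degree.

Invert f = (1 − cos θ)/2 to get cos θ = 1 − 2(0.71) = -0.420, hence θ₀ = arccos -0.420 = 114.8°.
A waning Moon lies in 180°–360°, so θ = 360° − 114.8° = 245.2°.

245°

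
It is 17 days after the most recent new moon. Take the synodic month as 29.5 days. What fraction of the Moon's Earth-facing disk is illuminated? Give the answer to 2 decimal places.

Elongation θ = 360° × 17/29.5 ≈ 207.5°.
cos 207.5° = (-0.887), so f = (1 − (-0.887))/2 = 0.944.

0.94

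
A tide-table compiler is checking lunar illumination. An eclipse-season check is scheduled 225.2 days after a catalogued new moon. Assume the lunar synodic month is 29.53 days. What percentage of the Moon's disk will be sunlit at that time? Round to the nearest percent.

85%

Reduce mod P: 225.2 − 7×29.53 = 18.49 d into the current lunation.
Phase angle: θ = 360°·(18.49 d)/(29.53 d) = 225.4°.
With cos θ = (-0.702), the lit fraction is (1 − (-0.702))/2 ≈ 0.851, so 85%.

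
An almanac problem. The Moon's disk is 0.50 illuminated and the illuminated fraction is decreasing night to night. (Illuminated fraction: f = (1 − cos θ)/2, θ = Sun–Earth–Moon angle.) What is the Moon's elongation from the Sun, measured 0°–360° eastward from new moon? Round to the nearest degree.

270°

Invert f = (1 − cos θ)/2 to get cos θ = 1 − 2(0.50) = 0.000, hence θ₀ = arccos 0.000 = 90.0°.
Since the Moon is past full (waning), take the reflex angle: θ = 360° − 90.0° = 270.0°.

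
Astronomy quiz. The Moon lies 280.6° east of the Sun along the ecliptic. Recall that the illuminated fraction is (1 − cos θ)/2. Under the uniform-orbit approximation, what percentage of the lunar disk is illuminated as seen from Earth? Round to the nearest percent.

cos 280.6° = 0.184, so f = (1 − 0.184)/2 = 0.408, i.e. 41%.

41%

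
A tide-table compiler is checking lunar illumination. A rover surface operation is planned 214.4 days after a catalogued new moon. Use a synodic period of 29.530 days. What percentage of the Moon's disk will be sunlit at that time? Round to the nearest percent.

214.4/29.530 = 7.260 lunations, so 7 complete cycles and 7.69 d into the next.
Phase angle: θ = 360°·(7.69 d)/(29.530 d) = 93.7°.
Illuminated fraction = (1 − cos 93.7°)/2 = (1 − (-0.065))/2 ≈ 0.533, so 53%.

53%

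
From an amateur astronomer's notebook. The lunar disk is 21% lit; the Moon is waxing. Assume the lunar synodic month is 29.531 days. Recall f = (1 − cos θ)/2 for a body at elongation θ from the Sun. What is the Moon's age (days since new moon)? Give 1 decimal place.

cos θ = 1 − 2f = 0.580, giving a principal value of 54.5°.
Waxing ⇒ before full, so θ = 54.5°.
At 360°/29.531 d per day, 54.5° corresponds to 4.47 days.

4.5 days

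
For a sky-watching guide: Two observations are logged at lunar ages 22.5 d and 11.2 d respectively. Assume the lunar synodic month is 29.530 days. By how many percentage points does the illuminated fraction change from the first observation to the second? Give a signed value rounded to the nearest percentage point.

First observation: θ = 360°·22.5/29.530 = 274.3°, so f = 0.463.
Second observation: θ = 136.5°, f = 0.863.
Δf = 0.863 − 0.463 = +0.400, i.e. +40 pp.

+40 percentage points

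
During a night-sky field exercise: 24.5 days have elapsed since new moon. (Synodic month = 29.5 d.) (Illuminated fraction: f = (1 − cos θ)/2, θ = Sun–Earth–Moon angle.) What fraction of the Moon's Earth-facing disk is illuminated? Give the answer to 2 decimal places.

The Moon has covered 24.5/29.5 of its cycle, so θ ≈ 360° × 24.5/29.5 = 299.0°.
cos 299.0° = 0.485, so f = (1 − 0.485)/2 = 0.258.

0.26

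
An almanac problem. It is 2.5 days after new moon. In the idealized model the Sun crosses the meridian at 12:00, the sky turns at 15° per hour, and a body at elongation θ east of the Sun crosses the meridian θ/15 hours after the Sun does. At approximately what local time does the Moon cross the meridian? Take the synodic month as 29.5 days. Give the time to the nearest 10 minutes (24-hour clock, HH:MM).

14:00

Elongation θ = 360° × 2.5/29.5 ≈ 30.5°.
The Moon trails the Sun by θ/15 = 30.5/15 ≈ 2.03 hours.
12:00 + 2.034 h ≈ 14:02 → 14:00 to the nearest ten minutes.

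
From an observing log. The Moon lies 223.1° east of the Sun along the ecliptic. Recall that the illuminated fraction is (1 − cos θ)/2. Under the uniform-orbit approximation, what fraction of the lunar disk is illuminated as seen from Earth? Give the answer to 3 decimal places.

f = (1 − cos 223.1°)/2 = (1 − (-0.730))/2 ≈ 0.865.

0.865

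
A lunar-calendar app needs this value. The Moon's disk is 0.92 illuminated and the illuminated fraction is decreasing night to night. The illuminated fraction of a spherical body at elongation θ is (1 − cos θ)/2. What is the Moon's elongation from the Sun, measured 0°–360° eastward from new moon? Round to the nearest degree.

213°

cos θ = 1 − 2f = -0.840, giving a principal value of 147.1°.
Waning ⇒ past full, so θ = 360° − 147.1° = 212.9°.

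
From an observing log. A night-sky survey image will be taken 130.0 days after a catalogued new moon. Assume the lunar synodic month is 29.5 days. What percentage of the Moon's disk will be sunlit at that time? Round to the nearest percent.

92%

130.0/29.5 = 4.407 lunations, so 4 complete cycles and 12.00 d into the next.
Elongation θ = 360° × 12.00/29.5 ≈ 146.4°.
cos 146.4° = (-0.833), so f = (1 − (-0.833))/2 = 0.917, so 92%.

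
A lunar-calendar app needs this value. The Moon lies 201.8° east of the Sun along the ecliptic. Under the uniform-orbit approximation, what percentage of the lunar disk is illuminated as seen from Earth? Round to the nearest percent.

96%

Half-versine of 201.8°: (1 − (-0.928))/2 = 0.964, i.e. 96%.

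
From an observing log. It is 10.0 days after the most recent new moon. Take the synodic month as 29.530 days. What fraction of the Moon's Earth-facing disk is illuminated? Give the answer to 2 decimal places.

0.76

The Moon has covered 10.0/29.530 of its cycle, so θ ≈ 360° × 10.0/29.530 = 121.9°.
Illuminated fraction = (1 − cos 121.9°)/2 = (1 − (-0.529))/2 ≈ 0.764.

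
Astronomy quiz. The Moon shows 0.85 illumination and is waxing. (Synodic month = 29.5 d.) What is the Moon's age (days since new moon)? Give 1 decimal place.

11.0 days

Invert f = (1 − cos θ)/2 to get cos θ = 1 − 2(0.85) = -0.700, hence θ₀ = arccos -0.700 = 134.4°.
The Moon is waxing (0°–180°), so θ = 134.4° directly.
That fraction of the synodic month is 134.4/360 × 29.5 d ≈ 11.02 d.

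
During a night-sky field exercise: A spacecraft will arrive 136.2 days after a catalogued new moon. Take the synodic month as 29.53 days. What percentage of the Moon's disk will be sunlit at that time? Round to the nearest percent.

88%

136.2/29.53 = 4.612 lunations, so 4 complete cycles and 18.08 d into the next.
Elongation θ = 360° × 18.08/29.53 ≈ 220.4°.
Illuminated fraction = (1 − cos 220.4°)/2 = (1 − (-0.761))/2 ≈ 0.881, so 88%.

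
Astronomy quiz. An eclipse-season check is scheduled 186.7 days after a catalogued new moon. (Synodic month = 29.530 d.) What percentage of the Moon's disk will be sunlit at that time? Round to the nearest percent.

186.7/29.530 = 6.322 lunations, so 6 complete cycles and 9.52 d into the next.
Phase angle: θ = 360°·(9.52 d)/(29.530 d) = 116.1°.
cos 116.1° = (-0.439), so f = (1 − (-0.439))/2 = 0.720, so 72%.

72%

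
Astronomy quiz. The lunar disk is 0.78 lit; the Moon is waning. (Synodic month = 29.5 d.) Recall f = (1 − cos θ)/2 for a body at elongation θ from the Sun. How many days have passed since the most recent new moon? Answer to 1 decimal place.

19.3 days

Invert f = (1 − cos θ)/2 to get cos θ = 1 − 2(0.78) = -0.560, hence θ₀ = arccos -0.560 = 124.1°.
A waning Moon lies in 180°–360°, so θ = 360° − 124.1° = 235.9°.
Age = 29.5 × 235.9°/360° ≈ 19.33 days.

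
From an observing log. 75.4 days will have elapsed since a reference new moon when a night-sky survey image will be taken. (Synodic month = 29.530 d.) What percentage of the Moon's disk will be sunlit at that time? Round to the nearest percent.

75.4/29.530 = 2.553 lunations, so 2 complete cycles and 16.34 d into the next.
The Moon has covered 16.34/29.530 of its cycle, so θ ≈ 360° × 16.34/29.530 = 199.2°.
With cos θ = (-0.944), the lit fraction is (1 − (-0.944))/2 ≈ 0.972, so 97%.

97%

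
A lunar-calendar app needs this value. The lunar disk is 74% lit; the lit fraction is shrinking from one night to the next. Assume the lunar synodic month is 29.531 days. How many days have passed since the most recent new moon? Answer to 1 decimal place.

From f = (1 − cos θ)/2: cos θ = 1 − 2×0.74 = -0.480; arccos → 118.7°.
Since the Moon is past full (waning), take the reflex angle: θ = 360° − 118.7° = 241.3°.
Age = 29.531 × 241.3°/360° ≈ 19.80 days.

19.8 days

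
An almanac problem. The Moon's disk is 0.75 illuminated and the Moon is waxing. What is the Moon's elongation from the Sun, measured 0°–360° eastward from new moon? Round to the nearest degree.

cos θ = 1 − 2f = -0.500, giving a principal value of 120.0°.
The Moon is waxing (0°–180°), so θ = 120.0° directly.

120°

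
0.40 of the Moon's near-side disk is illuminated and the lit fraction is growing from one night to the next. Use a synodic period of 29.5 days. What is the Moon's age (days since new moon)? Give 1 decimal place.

6.4 days

cos θ = 1 − 2f = 0.200, giving a principal value of 78.5°.
Waxing ⇒ before full, so θ = 78.5°.
At 360°/29.5 d per day, 78.5° corresponds to 6.43 days.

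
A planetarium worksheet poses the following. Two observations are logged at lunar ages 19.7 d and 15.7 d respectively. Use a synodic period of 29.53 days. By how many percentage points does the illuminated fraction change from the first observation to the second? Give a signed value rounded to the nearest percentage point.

+24 pp

θ₁ = 360° × 19.7/29.53 = 240.2°, f₁ = (1 − cos θ₁)/2 = 0.749.
θ₂ = 360° × 15.7/29.53 = 191.4°, f₂ = (1 − cos θ₂)/2 = 0.990.
Change = f₂ − f₁ = +0.241 → +24 percentage points.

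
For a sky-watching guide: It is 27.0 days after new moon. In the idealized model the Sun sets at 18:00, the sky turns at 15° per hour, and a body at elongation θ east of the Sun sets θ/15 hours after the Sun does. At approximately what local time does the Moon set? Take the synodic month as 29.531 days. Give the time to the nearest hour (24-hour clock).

Phase angle: θ = 360°·(27.0 d)/(29.531 d) = 329.1°.
Delay after the Sun = 329.1° / (15°/h) ≈ 21.94 h.
18:00 + 21.94 h ≈ 15:57 → 16:00 to the nearest hour.

16:00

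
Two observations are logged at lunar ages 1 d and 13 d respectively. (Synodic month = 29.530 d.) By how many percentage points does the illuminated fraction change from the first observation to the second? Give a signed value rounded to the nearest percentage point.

+95 percentage points

θ₁ = 360° × 1/29.530 = 12.2°, f₁ = (1 − cos θ₁)/2 = 0.011.
θ₂ = 360° × 13/29.530 = 158.5°, f₂ = (1 − cos θ₂)/2 = 0.965.
Change = f₂ − f₁ = +0.954 → +95 percentage points.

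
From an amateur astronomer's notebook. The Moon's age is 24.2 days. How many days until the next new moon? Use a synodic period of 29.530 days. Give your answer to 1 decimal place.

One full lunation from the last new moon is 29.530 d; remaining = 29.530 − 24.2 = 5.330 d.

5.3 days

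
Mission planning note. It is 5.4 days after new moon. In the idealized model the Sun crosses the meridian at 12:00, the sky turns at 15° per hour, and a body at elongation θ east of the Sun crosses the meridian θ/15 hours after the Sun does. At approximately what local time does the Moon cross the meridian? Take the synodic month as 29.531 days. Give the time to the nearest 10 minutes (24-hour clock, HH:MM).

16:20

Elongation θ = 360° × 5.4/29.531 ≈ 65.8°.
Delay after the Sun = 65.8° / (15°/h) ≈ 4.39 h.
12:00 + 4.389 h ≈ 16:23 → 16:20 to the nearest ten minutes.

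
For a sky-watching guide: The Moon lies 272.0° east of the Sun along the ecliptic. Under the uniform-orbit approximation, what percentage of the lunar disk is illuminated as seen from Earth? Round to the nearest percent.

Half-versine of 272.0°: (1 − 0.035)/2 = 0.483, i.e. 48%.

48%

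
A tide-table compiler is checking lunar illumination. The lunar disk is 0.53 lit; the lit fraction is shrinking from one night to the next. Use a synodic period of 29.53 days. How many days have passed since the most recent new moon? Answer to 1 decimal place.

Invert f = (1 − cos θ)/2 to get cos θ = 1 − 2(0.53) = -0.060, hence θ₀ = arccos -0.060 = 93.4°.
Waning ⇒ past full, so θ = 360° − 93.4° = 266.6°.
Age = 29.53 × 266.6°/360° ≈ 21.87 days.

21.9 days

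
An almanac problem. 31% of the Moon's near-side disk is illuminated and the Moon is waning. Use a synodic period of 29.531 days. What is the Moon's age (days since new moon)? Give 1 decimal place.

From f = (1 − cos θ)/2: cos θ = 1 − 2×0.31 = 0.380; arccos → 67.7°.
A waning Moon lies in 180°–360°, so θ = 360° − 67.7° = 292.3°.
Age = 29.531 × 292.3°/360° ≈ 23.98 days.

24.0 days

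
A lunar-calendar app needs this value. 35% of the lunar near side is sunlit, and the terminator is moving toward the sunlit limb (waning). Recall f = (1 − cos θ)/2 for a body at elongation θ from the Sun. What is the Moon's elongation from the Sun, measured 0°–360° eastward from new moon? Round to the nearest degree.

287°

Invert f = (1 − cos θ)/2 to get cos θ = 1 − 2(0.35) = 0.300, hence θ₀ = arccos 0.300 = 72.5°.
A waning Moon lies in 180°–360°, so θ = 360° − 72.5° = 287.5°.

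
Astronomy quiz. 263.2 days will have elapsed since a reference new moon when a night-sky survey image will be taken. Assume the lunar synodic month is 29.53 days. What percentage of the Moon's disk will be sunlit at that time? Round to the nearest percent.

7%

Reduce mod P: 263.2 − 8×29.53 = 26.96 d into the current lunation.
The Moon has covered 26.96/29.53 of its cycle, so θ ≈ 360° × 26.96/29.53 = 328.7°.
Illuminated fraction = (1 − cos 328.7°)/2 = (1 − 0.854)/2 ≈ 0.073, so 7%.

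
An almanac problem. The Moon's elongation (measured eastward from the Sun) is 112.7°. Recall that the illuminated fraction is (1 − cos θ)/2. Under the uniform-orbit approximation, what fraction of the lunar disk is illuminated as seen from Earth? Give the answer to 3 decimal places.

cos 112.7° = (-0.386), so f = (1 − (-0.386))/2 = 0.693.

0.693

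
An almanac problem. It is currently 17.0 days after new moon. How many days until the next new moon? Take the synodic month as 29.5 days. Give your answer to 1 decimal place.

One full lunation from the last new moon is 29.5 d; remaining = 29.5 − 17.0 = 12.500 d.

12.5 days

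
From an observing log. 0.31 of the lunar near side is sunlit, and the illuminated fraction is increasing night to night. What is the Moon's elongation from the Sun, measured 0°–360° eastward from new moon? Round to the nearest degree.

68°

Invert f = (1 − cos θ)/2 to get cos θ = 1 − 2(0.31) = 0.380, hence θ₀ = arccos 0.380 = 67.7°.
Waxing ⇒ before full, so θ = 67.7°.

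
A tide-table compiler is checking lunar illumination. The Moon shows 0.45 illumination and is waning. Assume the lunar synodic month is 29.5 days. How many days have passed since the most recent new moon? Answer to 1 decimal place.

cos θ = 1 − 2f = 0.100, giving a principal value of 84.3°.
Since the Moon is past full (waning), take the reflex angle: θ = 360° − 84.3° = 275.7°.
Age = 29.5 × 275.7°/360° ≈ 22.60 days.

22.6 days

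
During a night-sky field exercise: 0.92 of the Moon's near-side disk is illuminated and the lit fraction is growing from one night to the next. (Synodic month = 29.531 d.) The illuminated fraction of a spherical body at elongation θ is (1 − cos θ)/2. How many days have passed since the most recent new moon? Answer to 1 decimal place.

Invert f = (1 − cos θ)/2 to get cos θ = 1 − 2(0.92) = -0.840, hence θ₀ = arccos -0.840 = 147.1°.
The Moon is waxing (0°–180°), so θ = 147.1° directly.
At 360°/29.531 d per day, 147.1° corresponds to 12.07 days.

12.1 days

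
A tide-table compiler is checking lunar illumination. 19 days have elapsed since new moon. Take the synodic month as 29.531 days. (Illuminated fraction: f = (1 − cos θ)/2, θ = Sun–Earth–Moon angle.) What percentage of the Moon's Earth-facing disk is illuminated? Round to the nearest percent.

81%

Elongation θ = 360° × 19/29.531 ≈ 231.6°.
cos 231.6° = (-0.621), so f = (1 − (-0.621))/2 = 0.810, so 81%.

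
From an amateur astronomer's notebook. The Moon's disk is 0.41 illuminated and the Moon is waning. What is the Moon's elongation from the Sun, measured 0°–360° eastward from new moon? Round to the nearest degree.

cos θ = 1 − 2f = 0.180, giving a principal value of 79.6°.
Since the Moon is past full (waning), take the reflex angle: θ = 360° − 79.6° = 280.4°.

280°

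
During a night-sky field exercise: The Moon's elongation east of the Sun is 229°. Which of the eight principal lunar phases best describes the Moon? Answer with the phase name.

The waning gibbous sector spans roughly 202°–248°; 229° falls inside it.

waning gibbous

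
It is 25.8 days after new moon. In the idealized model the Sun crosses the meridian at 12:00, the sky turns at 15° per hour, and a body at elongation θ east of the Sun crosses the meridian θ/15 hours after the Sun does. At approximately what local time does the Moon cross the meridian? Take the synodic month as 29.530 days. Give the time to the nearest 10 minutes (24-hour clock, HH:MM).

Elongation θ = 360° × 25.8/29.530 ≈ 314.5°.
The Moon trails the Sun by θ/15 = 314.5/15 ≈ 20.97 hours.
12:00 + 20.969 h ≈ 08:58 → 09:00 to the nearest ten minutes.

09:00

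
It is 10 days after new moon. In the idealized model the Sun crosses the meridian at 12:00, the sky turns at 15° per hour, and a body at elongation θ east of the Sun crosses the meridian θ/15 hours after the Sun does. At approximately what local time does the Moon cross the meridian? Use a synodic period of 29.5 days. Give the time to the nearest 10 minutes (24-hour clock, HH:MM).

20:10

The Moon has covered 10/29.5 of its cycle, so θ ≈ 360° × 10/29.5 = 122.0°.
Delay after the Sun = 122.0° / (15°/h) ≈ 8.14 h.
12:00 + 8.136 h ≈ 20:08 → 20:10 to the nearest ten minutes.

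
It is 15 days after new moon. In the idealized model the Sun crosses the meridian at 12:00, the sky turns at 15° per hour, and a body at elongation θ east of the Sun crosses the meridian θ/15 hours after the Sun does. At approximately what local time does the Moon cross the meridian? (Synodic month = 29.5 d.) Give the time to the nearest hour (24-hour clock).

00:00

The Moon has covered 15/29.5 of its cycle, so θ ≈ 360° × 15/29.5 = 183.1°.
The Moon trails the Sun by θ/15 = 183.1/15 ≈ 12.20 hours.
12:00 + 12.20 h ≈ 00:12 → 00:00 to the nearest hour.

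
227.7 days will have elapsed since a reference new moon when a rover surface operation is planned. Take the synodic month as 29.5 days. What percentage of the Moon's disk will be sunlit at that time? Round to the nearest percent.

60%

Reduce mod P: 227.7 − 7×29.5 = 21.20 d into the current lunation.
Phase angle: θ = 360°·(21.20 d)/(29.5 d) = 258.7°.
With cos θ = (-0.196), the lit fraction is (1 − (-0.196))/2 ≈ 0.598, so 60%.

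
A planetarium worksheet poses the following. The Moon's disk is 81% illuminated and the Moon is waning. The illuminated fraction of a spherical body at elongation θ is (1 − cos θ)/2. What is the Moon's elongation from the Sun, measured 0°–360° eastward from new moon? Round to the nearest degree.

From f = (1 − cos θ)/2: cos θ = 1 − 2×0.81 = -0.620; arccos → 128.3°.
Waning ⇒ past full, so θ = 360° − 128.3° = 231.7°.

232°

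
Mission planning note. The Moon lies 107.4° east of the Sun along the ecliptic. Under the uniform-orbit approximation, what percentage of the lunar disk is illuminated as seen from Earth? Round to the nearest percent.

cos 107.4° = (-0.299), so f = (1 − (-0.299))/2 = 0.650, i.e. 65%.

65%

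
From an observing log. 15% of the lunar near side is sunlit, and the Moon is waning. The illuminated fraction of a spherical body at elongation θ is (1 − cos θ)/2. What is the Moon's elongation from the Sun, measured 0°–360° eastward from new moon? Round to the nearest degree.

cos θ = 1 − 2f = 0.700, giving a principal value of 45.6°.
Since the Moon is past full (waning), take the reflex angle: θ = 360° − 45.6° = 314.4°.

314°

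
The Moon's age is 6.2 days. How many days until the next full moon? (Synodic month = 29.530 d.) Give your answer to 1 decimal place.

Full moon is 0.5 of the way through the cycle: age 0.5 × 29.530 = 14.765 d.
So 8.565 days remain (14.765 − 6.2).

8.6 days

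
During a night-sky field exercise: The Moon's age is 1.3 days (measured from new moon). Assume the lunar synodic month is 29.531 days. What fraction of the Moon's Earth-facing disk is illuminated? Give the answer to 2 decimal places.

Elongation θ = 360° × 1.3/29.531 ≈ 15.8°.
Illuminated fraction = (1 − cos 15.8°)/2 = (1 − 0.962)/2 ≈ 0.019.

0.02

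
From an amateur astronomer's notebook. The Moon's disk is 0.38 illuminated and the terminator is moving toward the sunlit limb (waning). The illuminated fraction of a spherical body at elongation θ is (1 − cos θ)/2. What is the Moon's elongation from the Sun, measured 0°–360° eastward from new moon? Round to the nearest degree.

284°

Invert f = (1 − cos θ)/2 to get cos θ = 1 − 2(0.38) = 0.240, hence θ₀ = arccos 0.240 = 76.1°.
Waning ⇒ past full, so θ = 360° − 76.1° = 283.9°.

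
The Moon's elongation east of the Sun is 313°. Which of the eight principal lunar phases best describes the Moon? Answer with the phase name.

waning crescent

The waning crescent sector spans roughly 292°–338°; 313° falls inside it.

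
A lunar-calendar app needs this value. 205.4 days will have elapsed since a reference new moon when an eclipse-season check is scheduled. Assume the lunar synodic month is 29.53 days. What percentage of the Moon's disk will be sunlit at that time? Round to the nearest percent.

2%

205.4/29.53 = 6.956 lunations, so 6 complete cycles and 28.22 d into the next.
Phase angle: θ = 360°·(28.22 d)/(29.53 d) = 344.0°.
cos 344.0° = 0.961, so f = (1 − 0.961)/2 = 0.019, so 2%.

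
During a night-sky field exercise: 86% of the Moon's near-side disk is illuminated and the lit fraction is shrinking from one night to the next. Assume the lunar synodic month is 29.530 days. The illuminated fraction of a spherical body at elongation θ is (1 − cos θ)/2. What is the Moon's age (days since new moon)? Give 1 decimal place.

From f = (1 − cos θ)/2: cos θ = 1 − 2×0.86 = -0.720; arccos → 136.1°.
Since the Moon is past full (waning), take the reflex angle: θ = 360° − 136.1° = 223.9°.
Age = 29.530 × 223.9°/360° ≈ 18.37 days.

18.4 days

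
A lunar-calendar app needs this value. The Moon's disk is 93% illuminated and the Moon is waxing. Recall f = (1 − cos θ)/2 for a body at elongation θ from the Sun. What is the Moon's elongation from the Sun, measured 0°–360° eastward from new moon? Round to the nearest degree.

149°

cos θ = 1 − 2f = -0.860, giving a principal value of 149.3°.
The Moon is waxing (0°–180°), so θ = 149.3° directly.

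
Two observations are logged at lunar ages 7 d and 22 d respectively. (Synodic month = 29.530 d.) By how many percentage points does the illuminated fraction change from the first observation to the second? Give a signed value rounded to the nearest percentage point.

+6 percentage points

θ₁ = 360° × 7/29.530 = 85.3°, f₁ = (1 − cos θ₁)/2 = 0.459.
θ₂ = 360° × 22/29.530 = 268.2°, f₂ = (1 − cos θ₂)/2 = 0.516.
Change = f₂ − f₁ = +0.056 → +6 percentage points.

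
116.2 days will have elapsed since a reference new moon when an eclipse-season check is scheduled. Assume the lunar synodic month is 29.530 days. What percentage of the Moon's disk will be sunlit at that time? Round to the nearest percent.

4%

Reduce mod P: 116.2 − 3×29.530 = 27.61 d into the current lunation.
Phase angle: θ = 360°·(27.61 d)/(29.530 d) = 336.6°.
cos 336.6° = 0.918, so f = (1 − 0.918)/2 = 0.041, so 4%.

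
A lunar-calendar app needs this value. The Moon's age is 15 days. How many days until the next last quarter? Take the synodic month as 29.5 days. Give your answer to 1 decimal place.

Last quarter occurs at elongation 270°, i.e. at age 29.5 × 270/360 = 22.125 d.
So 7.125 days remain (22.125 − 15).

7.1 days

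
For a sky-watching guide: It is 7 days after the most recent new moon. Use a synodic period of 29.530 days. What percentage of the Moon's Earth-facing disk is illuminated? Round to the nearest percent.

Elongation θ = 360° × 7/29.530 ≈ 85.3°.
Illuminated fraction = (1 − cos 85.3°)/2 = (1 − 0.081)/2 ≈ 0.459, so 46%.

46%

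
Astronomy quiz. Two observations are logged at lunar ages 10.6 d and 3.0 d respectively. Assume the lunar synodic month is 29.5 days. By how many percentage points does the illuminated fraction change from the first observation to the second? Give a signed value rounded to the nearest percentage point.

-72 percentage points

θ₁ = 360° × 10.6/29.5 = 129.4°, f₁ = (1 − cos θ₁)/2 = 0.817.
θ₂ = 360° × 3.0/29.5 = 36.6°, f₂ = (1 − cos θ₂)/2 = 0.099.
Change = f₂ − f₁ = -0.718 → -72 percentage points.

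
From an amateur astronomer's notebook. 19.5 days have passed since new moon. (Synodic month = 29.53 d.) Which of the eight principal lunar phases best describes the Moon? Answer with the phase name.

waning gibbous

At 19.5/29.53 of the cycle, θ ≈ 238° — the waning gibbous range.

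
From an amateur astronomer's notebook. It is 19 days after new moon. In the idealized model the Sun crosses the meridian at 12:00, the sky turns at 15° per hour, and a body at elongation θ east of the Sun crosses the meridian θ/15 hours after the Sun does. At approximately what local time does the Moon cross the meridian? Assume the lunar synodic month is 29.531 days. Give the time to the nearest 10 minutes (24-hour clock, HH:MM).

Phase angle: θ = 360°·(19 d)/(29.531 d) = 231.6°.
At 15° of sky rotation per hour, 231.6° corresponds to a 15.44 h lag.
12:00 + 15.441 h ≈ 03:26 → 03:30 to the nearest ten minutes.

03:30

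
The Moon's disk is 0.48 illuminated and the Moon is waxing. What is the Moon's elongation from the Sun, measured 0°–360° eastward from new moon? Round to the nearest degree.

88°

cos θ = 1 − 2f = 0.040, giving a principal value of 87.7°.
Before full moon the principal value applies: θ = 87.7°.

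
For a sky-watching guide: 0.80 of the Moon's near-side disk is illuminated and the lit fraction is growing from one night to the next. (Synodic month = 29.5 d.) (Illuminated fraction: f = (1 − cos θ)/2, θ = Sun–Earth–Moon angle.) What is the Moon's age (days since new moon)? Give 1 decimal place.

Invert f = (1 − cos θ)/2 to get cos θ = 1 − 2(0.80) = -0.600, hence θ₀ = arccos -0.600 = 126.9°.
The Moon is waxing (0°–180°), so θ = 126.9° directly.
At 360°/29.5 d per day, 126.9° corresponds to 10.40 days.

10.4 days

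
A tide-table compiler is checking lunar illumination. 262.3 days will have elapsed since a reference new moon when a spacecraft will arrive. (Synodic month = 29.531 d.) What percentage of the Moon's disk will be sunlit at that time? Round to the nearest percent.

Reduce mod P: 262.3 − 8×29.531 = 26.05 d into the current lunation.
Phase angle: θ = 360°·(26.05 d)/(29.531 d) = 317.6°.
With cos θ = 0.738, the lit fraction is (1 − 0.738)/2 ≈ 0.131, so 13%.

13%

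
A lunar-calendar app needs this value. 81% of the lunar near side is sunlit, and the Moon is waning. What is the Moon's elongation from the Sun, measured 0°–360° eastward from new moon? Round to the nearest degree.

232°

From f = (1 − cos θ)/2: cos θ = 1 − 2×0.81 = -0.620; arccos → 128.3°.
Since the Moon is past full (waning), take the reflex angle: θ = 360° − 128.3° = 231.7°.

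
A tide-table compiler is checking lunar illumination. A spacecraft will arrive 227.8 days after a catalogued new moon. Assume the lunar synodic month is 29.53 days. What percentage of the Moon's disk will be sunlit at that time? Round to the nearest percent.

61%

Reduce mod P: 227.8 − 7×29.53 = 21.09 d into the current lunation.
The Moon has covered 21.09/29.53 of its cycle, so θ ≈ 360° × 21.09/29.53 = 257.1°.
Illuminated fraction = (1 − cos 257.1°)/2 = (1 − (-0.223))/2 ≈ 0.612, so 61%.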